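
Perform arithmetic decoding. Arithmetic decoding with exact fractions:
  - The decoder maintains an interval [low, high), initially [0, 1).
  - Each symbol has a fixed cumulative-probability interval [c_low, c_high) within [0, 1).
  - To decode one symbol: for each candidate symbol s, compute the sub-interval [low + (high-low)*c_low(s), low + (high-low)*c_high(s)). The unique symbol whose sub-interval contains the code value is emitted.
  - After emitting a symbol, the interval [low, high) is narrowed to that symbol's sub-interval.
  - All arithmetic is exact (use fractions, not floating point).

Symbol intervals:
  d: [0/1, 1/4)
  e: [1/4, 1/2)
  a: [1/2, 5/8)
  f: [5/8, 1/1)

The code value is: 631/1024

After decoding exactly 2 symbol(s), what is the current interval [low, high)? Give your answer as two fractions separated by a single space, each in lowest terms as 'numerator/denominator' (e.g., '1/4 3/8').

Step 1: interval [0/1, 1/1), width = 1/1 - 0/1 = 1/1
  'd': [0/1 + 1/1*0/1, 0/1 + 1/1*1/4) = [0/1, 1/4)
  'e': [0/1 + 1/1*1/4, 0/1 + 1/1*1/2) = [1/4, 1/2)
  'a': [0/1 + 1/1*1/2, 0/1 + 1/1*5/8) = [1/2, 5/8) <- contains code 631/1024
  'f': [0/1 + 1/1*5/8, 0/1 + 1/1*1/1) = [5/8, 1/1)
  emit 'a', narrow to [1/2, 5/8)
Step 2: interval [1/2, 5/8), width = 5/8 - 1/2 = 1/8
  'd': [1/2 + 1/8*0/1, 1/2 + 1/8*1/4) = [1/2, 17/32)
  'e': [1/2 + 1/8*1/4, 1/2 + 1/8*1/2) = [17/32, 9/16)
  'a': [1/2 + 1/8*1/2, 1/2 + 1/8*5/8) = [9/16, 37/64)
  'f': [1/2 + 1/8*5/8, 1/2 + 1/8*1/1) = [37/64, 5/8) <- contains code 631/1024
  emit 'f', narrow to [37/64, 5/8)

Answer: 37/64 5/8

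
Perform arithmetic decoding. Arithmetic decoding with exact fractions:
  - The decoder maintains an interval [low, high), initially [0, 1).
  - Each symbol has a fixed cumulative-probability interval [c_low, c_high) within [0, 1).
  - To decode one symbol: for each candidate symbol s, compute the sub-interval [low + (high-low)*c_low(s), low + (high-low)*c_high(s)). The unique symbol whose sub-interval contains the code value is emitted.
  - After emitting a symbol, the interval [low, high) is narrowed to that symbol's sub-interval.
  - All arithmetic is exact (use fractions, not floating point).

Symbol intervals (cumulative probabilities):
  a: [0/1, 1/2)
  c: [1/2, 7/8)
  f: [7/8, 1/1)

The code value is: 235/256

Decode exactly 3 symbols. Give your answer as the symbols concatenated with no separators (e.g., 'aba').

Step 1: interval [0/1, 1/1), width = 1/1 - 0/1 = 1/1
  'a': [0/1 + 1/1*0/1, 0/1 + 1/1*1/2) = [0/1, 1/2)
  'c': [0/1 + 1/1*1/2, 0/1 + 1/1*7/8) = [1/2, 7/8)
  'f': [0/1 + 1/1*7/8, 0/1 + 1/1*1/1) = [7/8, 1/1) <- contains code 235/256
  emit 'f', narrow to [7/8, 1/1)
Step 2: interval [7/8, 1/1), width = 1/1 - 7/8 = 1/8
  'a': [7/8 + 1/8*0/1, 7/8 + 1/8*1/2) = [7/8, 15/16) <- contains code 235/256
  'c': [7/8 + 1/8*1/2, 7/8 + 1/8*7/8) = [15/16, 63/64)
  'f': [7/8 + 1/8*7/8, 7/8 + 1/8*1/1) = [63/64, 1/1)
  emit 'a', narrow to [7/8, 15/16)
Step 3: interval [7/8, 15/16), width = 15/16 - 7/8 = 1/16
  'a': [7/8 + 1/16*0/1, 7/8 + 1/16*1/2) = [7/8, 29/32)
  'c': [7/8 + 1/16*1/2, 7/8 + 1/16*7/8) = [29/32, 119/128) <- contains code 235/256
  'f': [7/8 + 1/16*7/8, 7/8 + 1/16*1/1) = [119/128, 15/16)
  emit 'c', narrow to [29/32, 119/128)

Answer: fac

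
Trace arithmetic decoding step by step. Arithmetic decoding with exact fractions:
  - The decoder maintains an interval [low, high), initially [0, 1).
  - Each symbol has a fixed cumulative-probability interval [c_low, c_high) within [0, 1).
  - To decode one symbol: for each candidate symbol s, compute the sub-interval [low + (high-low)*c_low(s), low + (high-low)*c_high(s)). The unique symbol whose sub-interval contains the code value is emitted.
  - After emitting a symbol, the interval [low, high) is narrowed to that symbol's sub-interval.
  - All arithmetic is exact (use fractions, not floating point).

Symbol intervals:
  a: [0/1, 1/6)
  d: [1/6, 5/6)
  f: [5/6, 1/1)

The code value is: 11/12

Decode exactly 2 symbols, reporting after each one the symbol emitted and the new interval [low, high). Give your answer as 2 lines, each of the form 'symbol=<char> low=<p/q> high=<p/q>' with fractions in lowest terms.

Step 1: interval [0/1, 1/1), width = 1/1 - 0/1 = 1/1
  'a': [0/1 + 1/1*0/1, 0/1 + 1/1*1/6) = [0/1, 1/6)
  'd': [0/1 + 1/1*1/6, 0/1 + 1/1*5/6) = [1/6, 5/6)
  'f': [0/1 + 1/1*5/6, 0/1 + 1/1*1/1) = [5/6, 1/1) <- contains code 11/12
  emit 'f', narrow to [5/6, 1/1)
Step 2: interval [5/6, 1/1), width = 1/1 - 5/6 = 1/6
  'a': [5/6 + 1/6*0/1, 5/6 + 1/6*1/6) = [5/6, 31/36)
  'd': [5/6 + 1/6*1/6, 5/6 + 1/6*5/6) = [31/36, 35/36) <- contains code 11/12
  'f': [5/6 + 1/6*5/6, 5/6 + 1/6*1/1) = [35/36, 1/1)
  emit 'd', narrow to [31/36, 35/36)

Answer: symbol=f low=5/6 high=1/1
symbol=d low=31/36 high=35/36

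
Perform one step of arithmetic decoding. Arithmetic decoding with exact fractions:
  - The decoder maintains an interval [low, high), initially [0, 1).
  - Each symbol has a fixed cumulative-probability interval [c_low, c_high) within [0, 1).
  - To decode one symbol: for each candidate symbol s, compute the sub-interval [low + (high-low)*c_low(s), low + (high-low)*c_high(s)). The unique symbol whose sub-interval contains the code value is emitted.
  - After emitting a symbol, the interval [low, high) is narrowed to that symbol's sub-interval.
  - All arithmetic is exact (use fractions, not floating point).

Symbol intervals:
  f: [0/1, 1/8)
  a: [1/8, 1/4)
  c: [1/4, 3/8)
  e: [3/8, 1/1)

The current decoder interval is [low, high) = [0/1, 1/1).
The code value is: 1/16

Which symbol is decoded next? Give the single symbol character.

Interval width = high − low = 1/1 − 0/1 = 1/1
Scaled code = (code − low) / width = (1/16 − 0/1) / 1/1 = 1/16
  f: [0/1, 1/8) ← scaled code falls here ✓
  a: [1/8, 1/4) 
  c: [1/4, 3/8) 
  e: [3/8, 1/1) 

Answer: f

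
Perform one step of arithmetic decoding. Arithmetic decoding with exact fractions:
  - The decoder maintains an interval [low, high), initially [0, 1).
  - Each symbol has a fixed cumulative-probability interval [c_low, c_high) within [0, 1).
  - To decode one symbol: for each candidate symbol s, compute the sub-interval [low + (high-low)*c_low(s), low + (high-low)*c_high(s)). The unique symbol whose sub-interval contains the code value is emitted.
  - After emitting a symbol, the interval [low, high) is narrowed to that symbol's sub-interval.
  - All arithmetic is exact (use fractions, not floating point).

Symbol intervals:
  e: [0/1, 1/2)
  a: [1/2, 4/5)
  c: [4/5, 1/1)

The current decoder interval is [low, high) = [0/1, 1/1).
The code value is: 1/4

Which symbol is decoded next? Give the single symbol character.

Answer: e

Derivation:
Interval width = high − low = 1/1 − 0/1 = 1/1
Scaled code = (code − low) / width = (1/4 − 0/1) / 1/1 = 1/4
  e: [0/1, 1/2) ← scaled code falls here ✓
  a: [1/2, 4/5) 
  c: [4/5, 1/1) 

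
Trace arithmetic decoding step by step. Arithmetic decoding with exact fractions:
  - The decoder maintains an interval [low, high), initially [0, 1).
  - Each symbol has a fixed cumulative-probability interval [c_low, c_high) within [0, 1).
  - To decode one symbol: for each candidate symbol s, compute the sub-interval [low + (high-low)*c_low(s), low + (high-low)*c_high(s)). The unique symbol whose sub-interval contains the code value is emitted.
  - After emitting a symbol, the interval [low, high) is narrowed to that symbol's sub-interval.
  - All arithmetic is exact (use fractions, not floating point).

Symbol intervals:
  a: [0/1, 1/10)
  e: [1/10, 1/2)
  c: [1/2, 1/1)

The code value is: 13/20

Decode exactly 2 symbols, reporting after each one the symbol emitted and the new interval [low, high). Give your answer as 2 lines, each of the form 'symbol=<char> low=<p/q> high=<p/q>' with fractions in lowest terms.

Step 1: interval [0/1, 1/1), width = 1/1 - 0/1 = 1/1
  'a': [0/1 + 1/1*0/1, 0/1 + 1/1*1/10) = [0/1, 1/10)
  'e': [0/1 + 1/1*1/10, 0/1 + 1/1*1/2) = [1/10, 1/2)
  'c': [0/1 + 1/1*1/2, 0/1 + 1/1*1/1) = [1/2, 1/1) <- contains code 13/20
  emit 'c', narrow to [1/2, 1/1)
Step 2: interval [1/2, 1/1), width = 1/1 - 1/2 = 1/2
  'a': [1/2 + 1/2*0/1, 1/2 + 1/2*1/10) = [1/2, 11/20)
  'e': [1/2 + 1/2*1/10, 1/2 + 1/2*1/2) = [11/20, 3/4) <- contains code 13/20
  'c': [1/2 + 1/2*1/2, 1/2 + 1/2*1/1) = [3/4, 1/1)
  emit 'e', narrow to [11/20, 3/4)

Answer: symbol=c low=1/2 high=1/1
symbol=e low=11/20 high=3/4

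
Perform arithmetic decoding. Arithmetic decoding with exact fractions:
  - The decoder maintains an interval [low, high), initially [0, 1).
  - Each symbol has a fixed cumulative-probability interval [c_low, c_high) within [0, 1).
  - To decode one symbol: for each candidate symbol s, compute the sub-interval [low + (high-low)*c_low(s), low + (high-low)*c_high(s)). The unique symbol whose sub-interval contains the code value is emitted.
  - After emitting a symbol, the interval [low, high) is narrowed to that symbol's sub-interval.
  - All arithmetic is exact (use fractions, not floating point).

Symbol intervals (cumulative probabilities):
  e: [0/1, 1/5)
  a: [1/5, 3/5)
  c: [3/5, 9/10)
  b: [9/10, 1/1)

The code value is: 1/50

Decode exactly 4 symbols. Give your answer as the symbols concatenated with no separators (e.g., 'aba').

Step 1: interval [0/1, 1/1), width = 1/1 - 0/1 = 1/1
  'e': [0/1 + 1/1*0/1, 0/1 + 1/1*1/5) = [0/1, 1/5) <- contains code 1/50
  'a': [0/1 + 1/1*1/5, 0/1 + 1/1*3/5) = [1/5, 3/5)
  'c': [0/1 + 1/1*3/5, 0/1 + 1/1*9/10) = [3/5, 9/10)
  'b': [0/1 + 1/1*9/10, 0/1 + 1/1*1/1) = [9/10, 1/1)
  emit 'e', narrow to [0/1, 1/5)
Step 2: interval [0/1, 1/5), width = 1/5 - 0/1 = 1/5
  'e': [0/1 + 1/5*0/1, 0/1 + 1/5*1/5) = [0/1, 1/25) <- contains code 1/50
  'a': [0/1 + 1/5*1/5, 0/1 + 1/5*3/5) = [1/25, 3/25)
  'c': [0/1 + 1/5*3/5, 0/1 + 1/5*9/10) = [3/25, 9/50)
  'b': [0/1 + 1/5*9/10, 0/1 + 1/5*1/1) = [9/50, 1/5)
  emit 'e', narrow to [0/1, 1/25)
Step 3: interval [0/1, 1/25), width = 1/25 - 0/1 = 1/25
  'e': [0/1 + 1/25*0/1, 0/1 + 1/25*1/5) = [0/1, 1/125)
  'a': [0/1 + 1/25*1/5, 0/1 + 1/25*3/5) = [1/125, 3/125) <- contains code 1/50
  'c': [0/1 + 1/25*3/5, 0/1 + 1/25*9/10) = [3/125, 9/250)
  'b': [0/1 + 1/25*9/10, 0/1 + 1/25*1/1) = [9/250, 1/25)
  emit 'a', narrow to [1/125, 3/125)
Step 4: interval [1/125, 3/125), width = 3/125 - 1/125 = 2/125
  'e': [1/125 + 2/125*0/1, 1/125 + 2/125*1/5) = [1/125, 7/625)
  'a': [1/125 + 2/125*1/5, 1/125 + 2/125*3/5) = [7/625, 11/625)
  'c': [1/125 + 2/125*3/5, 1/125 + 2/125*9/10) = [11/625, 14/625) <- contains code 1/50
  'b': [1/125 + 2/125*9/10, 1/125 + 2/125*1/1) = [14/625, 3/125)
  emit 'c', narrow to [11/625, 14/625)

Answer: eeac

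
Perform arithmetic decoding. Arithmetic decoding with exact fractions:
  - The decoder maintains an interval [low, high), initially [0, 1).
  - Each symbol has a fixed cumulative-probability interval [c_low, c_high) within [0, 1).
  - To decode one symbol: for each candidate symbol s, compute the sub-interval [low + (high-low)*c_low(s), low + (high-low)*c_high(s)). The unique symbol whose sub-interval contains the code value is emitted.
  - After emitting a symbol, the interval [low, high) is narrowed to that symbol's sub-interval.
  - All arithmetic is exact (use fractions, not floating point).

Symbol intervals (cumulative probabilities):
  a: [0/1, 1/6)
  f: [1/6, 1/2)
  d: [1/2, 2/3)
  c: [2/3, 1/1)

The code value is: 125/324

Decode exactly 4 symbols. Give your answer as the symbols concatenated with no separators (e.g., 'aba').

Answer: fdcc

Derivation:
Step 1: interval [0/1, 1/1), width = 1/1 - 0/1 = 1/1
  'a': [0/1 + 1/1*0/1, 0/1 + 1/1*1/6) = [0/1, 1/6)
  'f': [0/1 + 1/1*1/6, 0/1 + 1/1*1/2) = [1/6, 1/2) <- contains code 125/324
  'd': [0/1 + 1/1*1/2, 0/1 + 1/1*2/3) = [1/2, 2/3)
  'c': [0/1 + 1/1*2/3, 0/1 + 1/1*1/1) = [2/3, 1/1)
  emit 'f', narrow to [1/6, 1/2)
Step 2: interval [1/6, 1/2), width = 1/2 - 1/6 = 1/3
  'a': [1/6 + 1/3*0/1, 1/6 + 1/3*1/6) = [1/6, 2/9)
  'f': [1/6 + 1/3*1/6, 1/6 + 1/3*1/2) = [2/9, 1/3)
  'd': [1/6 + 1/3*1/2, 1/6 + 1/3*2/3) = [1/3, 7/18) <- contains code 125/324
  'c': [1/6 + 1/3*2/3, 1/6 + 1/3*1/1) = [7/18, 1/2)
  emit 'd', narrow to [1/3, 7/18)
Step 3: interval [1/3, 7/18), width = 7/18 - 1/3 = 1/18
  'a': [1/3 + 1/18*0/1, 1/3 + 1/18*1/6) = [1/3, 37/108)
  'f': [1/3 + 1/18*1/6, 1/3 + 1/18*1/2) = [37/108, 13/36)
  'd': [1/3 + 1/18*1/2, 1/3 + 1/18*2/3) = [13/36, 10/27)
  'c': [1/3 + 1/18*2/3, 1/3 + 1/18*1/1) = [10/27, 7/18) <- contains code 125/324
  emit 'c', narrow to [10/27, 7/18)
Step 4: interval [10/27, 7/18), width = 7/18 - 10/27 = 1/54
  'a': [10/27 + 1/54*0/1, 10/27 + 1/54*1/6) = [10/27, 121/324)
  'f': [10/27 + 1/54*1/6, 10/27 + 1/54*1/2) = [121/324, 41/108)
  'd': [10/27 + 1/54*1/2, 10/27 + 1/54*2/3) = [41/108, 31/81)
  'c': [10/27 + 1/54*2/3, 10/27 + 1/54*1/1) = [31/81, 7/18) <- contains code 125/324
  emit 'c', narrow to [31/81, 7/18)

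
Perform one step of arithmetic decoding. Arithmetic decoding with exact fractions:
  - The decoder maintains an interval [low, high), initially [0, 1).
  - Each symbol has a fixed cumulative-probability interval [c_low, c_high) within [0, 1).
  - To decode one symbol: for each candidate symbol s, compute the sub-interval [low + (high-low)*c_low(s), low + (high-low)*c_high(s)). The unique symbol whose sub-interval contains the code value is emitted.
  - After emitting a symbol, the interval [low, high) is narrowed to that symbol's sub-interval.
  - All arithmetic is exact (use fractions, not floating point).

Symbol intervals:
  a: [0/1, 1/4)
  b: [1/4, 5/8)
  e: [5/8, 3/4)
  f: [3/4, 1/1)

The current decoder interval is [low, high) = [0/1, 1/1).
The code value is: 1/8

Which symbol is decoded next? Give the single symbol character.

Answer: a

Derivation:
Interval width = high − low = 1/1 − 0/1 = 1/1
Scaled code = (code − low) / width = (1/8 − 0/1) / 1/1 = 1/8
  a: [0/1, 1/4) ← scaled code falls here ✓
  b: [1/4, 5/8) 
  e: [5/8, 3/4) 
  f: [3/4, 1/1) 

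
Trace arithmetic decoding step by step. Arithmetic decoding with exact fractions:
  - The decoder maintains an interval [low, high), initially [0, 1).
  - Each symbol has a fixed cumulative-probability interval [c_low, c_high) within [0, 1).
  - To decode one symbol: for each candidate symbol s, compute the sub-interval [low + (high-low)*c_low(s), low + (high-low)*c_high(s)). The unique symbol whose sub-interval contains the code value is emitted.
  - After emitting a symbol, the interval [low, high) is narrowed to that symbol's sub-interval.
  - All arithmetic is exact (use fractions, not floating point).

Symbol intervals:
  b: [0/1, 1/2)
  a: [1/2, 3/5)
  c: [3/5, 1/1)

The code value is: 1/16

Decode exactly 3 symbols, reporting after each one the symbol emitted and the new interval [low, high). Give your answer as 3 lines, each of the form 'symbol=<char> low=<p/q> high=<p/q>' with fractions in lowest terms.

Answer: symbol=b low=0/1 high=1/2
symbol=b low=0/1 high=1/4
symbol=b low=0/1 high=1/8

Derivation:
Step 1: interval [0/1, 1/1), width = 1/1 - 0/1 = 1/1
  'b': [0/1 + 1/1*0/1, 0/1 + 1/1*1/2) = [0/1, 1/2) <- contains code 1/16
  'a': [0/1 + 1/1*1/2, 0/1 + 1/1*3/5) = [1/2, 3/5)
  'c': [0/1 + 1/1*3/5, 0/1 + 1/1*1/1) = [3/5, 1/1)
  emit 'b', narrow to [0/1, 1/2)
Step 2: interval [0/1, 1/2), width = 1/2 - 0/1 = 1/2
  'b': [0/1 + 1/2*0/1, 0/1 + 1/2*1/2) = [0/1, 1/4) <- contains code 1/16
  'a': [0/1 + 1/2*1/2, 0/1 + 1/2*3/5) = [1/4, 3/10)
  'c': [0/1 + 1/2*3/5, 0/1 + 1/2*1/1) = [3/10, 1/2)
  emit 'b', narrow to [0/1, 1/4)
Step 3: interval [0/1, 1/4), width = 1/4 - 0/1 = 1/4
  'b': [0/1 + 1/4*0/1, 0/1 + 1/4*1/2) = [0/1, 1/8) <- contains code 1/16
  'a': [0/1 + 1/4*1/2, 0/1 + 1/4*3/5) = [1/8, 3/20)
  'c': [0/1 + 1/4*3/5, 0/1 + 1/4*1/1) = [3/20, 1/4)
  emit 'b', narrow to [0/1, 1/8)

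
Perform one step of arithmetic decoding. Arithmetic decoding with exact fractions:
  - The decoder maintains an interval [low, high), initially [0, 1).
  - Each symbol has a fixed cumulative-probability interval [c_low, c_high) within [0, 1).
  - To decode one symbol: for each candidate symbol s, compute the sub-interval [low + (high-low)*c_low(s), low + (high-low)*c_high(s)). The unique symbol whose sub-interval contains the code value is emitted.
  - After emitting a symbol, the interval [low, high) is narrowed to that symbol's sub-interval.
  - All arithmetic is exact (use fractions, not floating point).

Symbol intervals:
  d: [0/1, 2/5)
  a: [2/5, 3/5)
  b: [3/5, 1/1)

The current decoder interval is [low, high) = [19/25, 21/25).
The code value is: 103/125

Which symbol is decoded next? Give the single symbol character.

Interval width = high − low = 21/25 − 19/25 = 2/25
Scaled code = (code − low) / width = (103/125 − 19/25) / 2/25 = 4/5
  d: [0/1, 2/5) 
  a: [2/5, 3/5) 
  b: [3/5, 1/1) ← scaled code falls here ✓

Answer: b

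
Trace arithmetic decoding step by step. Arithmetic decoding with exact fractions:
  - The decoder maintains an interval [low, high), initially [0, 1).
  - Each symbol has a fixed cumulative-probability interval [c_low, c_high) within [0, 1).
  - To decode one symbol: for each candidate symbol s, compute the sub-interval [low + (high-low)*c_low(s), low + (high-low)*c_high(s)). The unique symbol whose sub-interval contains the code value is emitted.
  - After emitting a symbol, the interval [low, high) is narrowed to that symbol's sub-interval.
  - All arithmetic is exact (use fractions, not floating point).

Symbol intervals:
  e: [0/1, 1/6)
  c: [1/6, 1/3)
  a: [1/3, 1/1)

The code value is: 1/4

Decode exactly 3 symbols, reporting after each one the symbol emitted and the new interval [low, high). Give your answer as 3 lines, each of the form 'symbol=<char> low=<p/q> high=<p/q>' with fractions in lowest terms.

Answer: symbol=c low=1/6 high=1/3
symbol=a low=2/9 high=1/3
symbol=c low=13/54 high=7/27

Derivation:
Step 1: interval [0/1, 1/1), width = 1/1 - 0/1 = 1/1
  'e': [0/1 + 1/1*0/1, 0/1 + 1/1*1/6) = [0/1, 1/6)
  'c': [0/1 + 1/1*1/6, 0/1 + 1/1*1/3) = [1/6, 1/3) <- contains code 1/4
  'a': [0/1 + 1/1*1/3, 0/1 + 1/1*1/1) = [1/3, 1/1)
  emit 'c', narrow to [1/6, 1/3)
Step 2: interval [1/6, 1/3), width = 1/3 - 1/6 = 1/6
  'e': [1/6 + 1/6*0/1, 1/6 + 1/6*1/6) = [1/6, 7/36)
  'c': [1/6 + 1/6*1/6, 1/6 + 1/6*1/3) = [7/36, 2/9)
  'a': [1/6 + 1/6*1/3, 1/6 + 1/6*1/1) = [2/9, 1/3) <- contains code 1/4
  emit 'a', narrow to [2/9, 1/3)
Step 3: interval [2/9, 1/3), width = 1/3 - 2/9 = 1/9
  'e': [2/9 + 1/9*0/1, 2/9 + 1/9*1/6) = [2/9, 13/54)
  'c': [2/9 + 1/9*1/6, 2/9 + 1/9*1/3) = [13/54, 7/27) <- contains code 1/4
  'a': [2/9 + 1/9*1/3, 2/9 + 1/9*1/1) = [7/27, 1/3)
  emit 'c', narrow to [13/54, 7/27)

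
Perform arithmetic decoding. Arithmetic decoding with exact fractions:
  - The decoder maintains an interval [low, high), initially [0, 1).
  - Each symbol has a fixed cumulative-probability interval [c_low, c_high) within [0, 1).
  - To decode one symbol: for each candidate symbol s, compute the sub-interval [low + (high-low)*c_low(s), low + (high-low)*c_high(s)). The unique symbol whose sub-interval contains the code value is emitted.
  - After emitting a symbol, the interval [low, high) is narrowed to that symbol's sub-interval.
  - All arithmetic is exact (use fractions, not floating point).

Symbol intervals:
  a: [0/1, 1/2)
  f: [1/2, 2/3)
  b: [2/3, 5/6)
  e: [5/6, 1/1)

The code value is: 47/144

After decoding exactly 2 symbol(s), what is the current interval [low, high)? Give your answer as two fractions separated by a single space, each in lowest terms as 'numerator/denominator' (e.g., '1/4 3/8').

Answer: 1/4 1/3

Derivation:
Step 1: interval [0/1, 1/1), width = 1/1 - 0/1 = 1/1
  'a': [0/1 + 1/1*0/1, 0/1 + 1/1*1/2) = [0/1, 1/2) <- contains code 47/144
  'f': [0/1 + 1/1*1/2, 0/1 + 1/1*2/3) = [1/2, 2/3)
  'b': [0/1 + 1/1*2/3, 0/1 + 1/1*5/6) = [2/3, 5/6)
  'e': [0/1 + 1/1*5/6, 0/1 + 1/1*1/1) = [5/6, 1/1)
  emit 'a', narrow to [0/1, 1/2)
Step 2: interval [0/1, 1/2), width = 1/2 - 0/1 = 1/2
  'a': [0/1 + 1/2*0/1, 0/1 + 1/2*1/2) = [0/1, 1/4)
  'f': [0/1 + 1/2*1/2, 0/1 + 1/2*2/3) = [1/4, 1/3) <- contains code 47/144
  'b': [0/1 + 1/2*2/3, 0/1 + 1/2*5/6) = [1/3, 5/12)
  'e': [0/1 + 1/2*5/6, 0/1 + 1/2*1/1) = [5/12, 1/2)
  emit 'f', narrow to [1/4, 1/3)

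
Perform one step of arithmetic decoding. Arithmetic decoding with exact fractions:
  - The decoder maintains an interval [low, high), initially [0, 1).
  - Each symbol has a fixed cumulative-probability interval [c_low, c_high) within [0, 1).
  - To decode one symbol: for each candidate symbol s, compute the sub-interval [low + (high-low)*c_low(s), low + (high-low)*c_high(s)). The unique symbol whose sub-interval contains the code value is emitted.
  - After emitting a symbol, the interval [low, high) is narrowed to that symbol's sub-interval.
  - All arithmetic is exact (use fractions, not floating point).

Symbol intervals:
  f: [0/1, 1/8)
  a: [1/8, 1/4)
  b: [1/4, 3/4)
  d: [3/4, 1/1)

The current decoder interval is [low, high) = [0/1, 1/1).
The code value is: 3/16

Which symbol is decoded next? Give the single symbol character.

Interval width = high − low = 1/1 − 0/1 = 1/1
Scaled code = (code − low) / width = (3/16 − 0/1) / 1/1 = 3/16
  f: [0/1, 1/8) 
  a: [1/8, 1/4) ← scaled code falls here ✓
  b: [1/4, 3/4) 
  d: [3/4, 1/1) 

Answer: a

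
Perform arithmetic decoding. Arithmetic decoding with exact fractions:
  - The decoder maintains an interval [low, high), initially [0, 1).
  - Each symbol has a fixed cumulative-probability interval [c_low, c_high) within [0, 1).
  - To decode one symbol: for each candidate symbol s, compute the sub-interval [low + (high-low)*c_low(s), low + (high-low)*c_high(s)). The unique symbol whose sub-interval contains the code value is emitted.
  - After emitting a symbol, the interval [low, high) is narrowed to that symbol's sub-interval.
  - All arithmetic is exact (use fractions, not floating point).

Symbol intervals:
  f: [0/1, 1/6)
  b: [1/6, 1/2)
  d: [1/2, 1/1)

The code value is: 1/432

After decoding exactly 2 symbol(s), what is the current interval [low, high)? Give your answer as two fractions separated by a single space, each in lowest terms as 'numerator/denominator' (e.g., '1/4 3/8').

Step 1: interval [0/1, 1/1), width = 1/1 - 0/1 = 1/1
  'f': [0/1 + 1/1*0/1, 0/1 + 1/1*1/6) = [0/1, 1/6) <- contains code 1/432
  'b': [0/1 + 1/1*1/6, 0/1 + 1/1*1/2) = [1/6, 1/2)
  'd': [0/1 + 1/1*1/2, 0/1 + 1/1*1/1) = [1/2, 1/1)
  emit 'f', narrow to [0/1, 1/6)
Step 2: interval [0/1, 1/6), width = 1/6 - 0/1 = 1/6
  'f': [0/1 + 1/6*0/1, 0/1 + 1/6*1/6) = [0/1, 1/36) <- contains code 1/432
  'b': [0/1 + 1/6*1/6, 0/1 + 1/6*1/2) = [1/36, 1/12)
  'd': [0/1 + 1/6*1/2, 0/1 + 1/6*1/1) = [1/12, 1/6)
  emit 'f', narrow to [0/1, 1/36)

Answer: 0/1 1/36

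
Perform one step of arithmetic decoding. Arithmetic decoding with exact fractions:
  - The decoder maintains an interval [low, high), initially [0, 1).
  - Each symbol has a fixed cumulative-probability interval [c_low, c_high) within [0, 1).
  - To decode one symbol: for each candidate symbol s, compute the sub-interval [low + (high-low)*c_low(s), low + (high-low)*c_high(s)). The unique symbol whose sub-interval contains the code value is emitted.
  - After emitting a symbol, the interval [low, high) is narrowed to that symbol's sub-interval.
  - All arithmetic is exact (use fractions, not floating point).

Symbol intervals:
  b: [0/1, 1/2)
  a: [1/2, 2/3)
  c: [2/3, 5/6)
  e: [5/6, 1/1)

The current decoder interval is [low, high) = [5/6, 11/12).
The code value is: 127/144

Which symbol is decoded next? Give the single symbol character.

Interval width = high − low = 11/12 − 5/6 = 1/12
Scaled code = (code − low) / width = (127/144 − 5/6) / 1/12 = 7/12
  b: [0/1, 1/2) 
  a: [1/2, 2/3) ← scaled code falls here ✓
  c: [2/3, 5/6) 
  e: [5/6, 1/1) 

Answer: a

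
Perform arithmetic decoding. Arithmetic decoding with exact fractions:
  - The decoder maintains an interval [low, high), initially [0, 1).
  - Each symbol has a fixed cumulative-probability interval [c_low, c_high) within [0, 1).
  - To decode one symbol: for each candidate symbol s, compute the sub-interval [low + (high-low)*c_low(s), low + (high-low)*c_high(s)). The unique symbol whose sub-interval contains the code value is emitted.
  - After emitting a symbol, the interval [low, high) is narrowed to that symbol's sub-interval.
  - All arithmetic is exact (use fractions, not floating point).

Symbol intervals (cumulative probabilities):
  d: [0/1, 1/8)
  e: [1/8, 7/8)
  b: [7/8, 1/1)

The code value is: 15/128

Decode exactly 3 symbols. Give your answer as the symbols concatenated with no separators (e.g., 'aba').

Step 1: interval [0/1, 1/1), width = 1/1 - 0/1 = 1/1
  'd': [0/1 + 1/1*0/1, 0/1 + 1/1*1/8) = [0/1, 1/8) <- contains code 15/128
  'e': [0/1 + 1/1*1/8, 0/1 + 1/1*7/8) = [1/8, 7/8)
  'b': [0/1 + 1/1*7/8, 0/1 + 1/1*1/1) = [7/8, 1/1)
  emit 'd', narrow to [0/1, 1/8)
Step 2: interval [0/1, 1/8), width = 1/8 - 0/1 = 1/8
  'd': [0/1 + 1/8*0/1, 0/1 + 1/8*1/8) = [0/1, 1/64)
  'e': [0/1 + 1/8*1/8, 0/1 + 1/8*7/8) = [1/64, 7/64)
  'b': [0/1 + 1/8*7/8, 0/1 + 1/8*1/1) = [7/64, 1/8) <- contains code 15/128
  emit 'b', narrow to [7/64, 1/8)
Step 3: interval [7/64, 1/8), width = 1/8 - 7/64 = 1/64
  'd': [7/64 + 1/64*0/1, 7/64 + 1/64*1/8) = [7/64, 57/512)
  'e': [7/64 + 1/64*1/8, 7/64 + 1/64*7/8) = [57/512, 63/512) <- contains code 15/128
  'b': [7/64 + 1/64*7/8, 7/64 + 1/64*1/1) = [63/512, 1/8)
  emit 'e', narrow to [57/512, 63/512)

Answer: dbe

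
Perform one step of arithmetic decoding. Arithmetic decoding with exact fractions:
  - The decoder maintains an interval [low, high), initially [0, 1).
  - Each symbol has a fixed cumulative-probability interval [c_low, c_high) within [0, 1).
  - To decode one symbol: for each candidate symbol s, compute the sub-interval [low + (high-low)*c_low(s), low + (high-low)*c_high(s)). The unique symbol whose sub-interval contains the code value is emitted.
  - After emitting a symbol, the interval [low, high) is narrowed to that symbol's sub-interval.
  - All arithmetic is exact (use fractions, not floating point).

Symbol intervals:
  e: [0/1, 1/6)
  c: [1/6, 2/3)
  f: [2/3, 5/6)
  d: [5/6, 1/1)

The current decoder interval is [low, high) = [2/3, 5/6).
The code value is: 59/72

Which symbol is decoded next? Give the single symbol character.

Interval width = high − low = 5/6 − 2/3 = 1/6
Scaled code = (code − low) / width = (59/72 − 2/3) / 1/6 = 11/12
  e: [0/1, 1/6) 
  c: [1/6, 2/3) 
  f: [2/3, 5/6) 
  d: [5/6, 1/1) ← scaled code falls here ✓

Answer: d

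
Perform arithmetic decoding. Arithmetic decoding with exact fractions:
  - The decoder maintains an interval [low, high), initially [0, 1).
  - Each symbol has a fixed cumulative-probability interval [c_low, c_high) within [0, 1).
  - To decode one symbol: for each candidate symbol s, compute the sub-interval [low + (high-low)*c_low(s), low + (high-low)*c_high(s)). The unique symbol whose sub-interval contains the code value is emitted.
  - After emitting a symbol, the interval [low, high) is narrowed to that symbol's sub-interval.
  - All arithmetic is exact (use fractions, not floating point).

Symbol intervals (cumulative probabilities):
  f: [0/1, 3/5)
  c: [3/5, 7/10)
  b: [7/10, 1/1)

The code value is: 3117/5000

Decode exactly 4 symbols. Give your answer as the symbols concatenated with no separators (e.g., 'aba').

Step 1: interval [0/1, 1/1), width = 1/1 - 0/1 = 1/1
  'f': [0/1 + 1/1*0/1, 0/1 + 1/1*3/5) = [0/1, 3/5)
  'c': [0/1 + 1/1*3/5, 0/1 + 1/1*7/10) = [3/5, 7/10) <- contains code 3117/5000
  'b': [0/1 + 1/1*7/10, 0/1 + 1/1*1/1) = [7/10, 1/1)
  emit 'c', narrow to [3/5, 7/10)
Step 2: interval [3/5, 7/10), width = 7/10 - 3/5 = 1/10
  'f': [3/5 + 1/10*0/1, 3/5 + 1/10*3/5) = [3/5, 33/50) <- contains code 3117/5000
  'c': [3/5 + 1/10*3/5, 3/5 + 1/10*7/10) = [33/50, 67/100)
  'b': [3/5 + 1/10*7/10, 3/5 + 1/10*1/1) = [67/100, 7/10)
  emit 'f', narrow to [3/5, 33/50)
Step 3: interval [3/5, 33/50), width = 33/50 - 3/5 = 3/50
  'f': [3/5 + 3/50*0/1, 3/5 + 3/50*3/5) = [3/5, 159/250) <- contains code 3117/5000
  'c': [3/5 + 3/50*3/5, 3/5 + 3/50*7/10) = [159/250, 321/500)
  'b': [3/5 + 3/50*7/10, 3/5 + 3/50*1/1) = [321/500, 33/50)
  emit 'f', narrow to [3/5, 159/250)
Step 4: interval [3/5, 159/250), width = 159/250 - 3/5 = 9/250
  'f': [3/5 + 9/250*0/1, 3/5 + 9/250*3/5) = [3/5, 777/1250)
  'c': [3/5 + 9/250*3/5, 3/5 + 9/250*7/10) = [777/1250, 1563/2500) <- contains code 3117/5000
  'b': [3/5 + 9/250*7/10, 3/5 + 9/250*1/1) = [1563/2500, 159/250)
  emit 'c', narrow to [777/1250, 1563/2500)

Answer: cffc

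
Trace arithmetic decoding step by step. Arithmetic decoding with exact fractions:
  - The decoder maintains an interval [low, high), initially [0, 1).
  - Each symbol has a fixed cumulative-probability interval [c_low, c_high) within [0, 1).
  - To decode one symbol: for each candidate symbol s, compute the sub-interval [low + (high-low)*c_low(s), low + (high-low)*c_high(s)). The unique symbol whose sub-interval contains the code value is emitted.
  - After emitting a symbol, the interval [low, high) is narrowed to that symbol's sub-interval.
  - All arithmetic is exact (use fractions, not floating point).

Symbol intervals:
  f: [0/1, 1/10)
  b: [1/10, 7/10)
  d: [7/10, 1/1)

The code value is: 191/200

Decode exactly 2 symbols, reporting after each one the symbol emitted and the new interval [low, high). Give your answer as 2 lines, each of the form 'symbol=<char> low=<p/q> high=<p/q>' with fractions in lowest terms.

Answer: symbol=d low=7/10 high=1/1
symbol=d low=91/100 high=1/1

Derivation:
Step 1: interval [0/1, 1/1), width = 1/1 - 0/1 = 1/1
  'f': [0/1 + 1/1*0/1, 0/1 + 1/1*1/10) = [0/1, 1/10)
  'b': [0/1 + 1/1*1/10, 0/1 + 1/1*7/10) = [1/10, 7/10)
  'd': [0/1 + 1/1*7/10, 0/1 + 1/1*1/1) = [7/10, 1/1) <- contains code 191/200
  emit 'd', narrow to [7/10, 1/1)
Step 2: interval [7/10, 1/1), width = 1/1 - 7/10 = 3/10
  'f': [7/10 + 3/10*0/1, 7/10 + 3/10*1/10) = [7/10, 73/100)
  'b': [7/10 + 3/10*1/10, 7/10 + 3/10*7/10) = [73/100, 91/100)
  'd': [7/10 + 3/10*7/10, 7/10 + 3/10*1/1) = [91/100, 1/1) <- contains code 191/200
  emit 'd', narrow to [91/100, 1/1)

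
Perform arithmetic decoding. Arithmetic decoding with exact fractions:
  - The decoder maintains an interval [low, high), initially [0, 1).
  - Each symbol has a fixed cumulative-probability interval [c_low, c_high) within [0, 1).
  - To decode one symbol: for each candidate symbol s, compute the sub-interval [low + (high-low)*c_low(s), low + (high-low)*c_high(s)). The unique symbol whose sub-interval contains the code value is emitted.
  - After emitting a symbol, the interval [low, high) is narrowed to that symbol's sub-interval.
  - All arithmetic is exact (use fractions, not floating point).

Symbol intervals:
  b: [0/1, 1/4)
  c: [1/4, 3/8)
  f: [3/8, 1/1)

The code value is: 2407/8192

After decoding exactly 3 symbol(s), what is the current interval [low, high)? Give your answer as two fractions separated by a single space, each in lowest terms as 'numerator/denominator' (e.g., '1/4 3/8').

Step 1: interval [0/1, 1/1), width = 1/1 - 0/1 = 1/1
  'b': [0/1 + 1/1*0/1, 0/1 + 1/1*1/4) = [0/1, 1/4)
  'c': [0/1 + 1/1*1/4, 0/1 + 1/1*3/8) = [1/4, 3/8) <- contains code 2407/8192
  'f': [0/1 + 1/1*3/8, 0/1 + 1/1*1/1) = [3/8, 1/1)
  emit 'c', narrow to [1/4, 3/8)
Step 2: interval [1/4, 3/8), width = 3/8 - 1/4 = 1/8
  'b': [1/4 + 1/8*0/1, 1/4 + 1/8*1/4) = [1/4, 9/32)
  'c': [1/4 + 1/8*1/4, 1/4 + 1/8*3/8) = [9/32, 19/64) <- contains code 2407/8192
  'f': [1/4 + 1/8*3/8, 1/4 + 1/8*1/1) = [19/64, 3/8)
  emit 'c', narrow to [9/32, 19/64)
Step 3: interval [9/32, 19/64), width = 19/64 - 9/32 = 1/64
  'b': [9/32 + 1/64*0/1, 9/32 + 1/64*1/4) = [9/32, 73/256)
  'c': [9/32 + 1/64*1/4, 9/32 + 1/64*3/8) = [73/256, 147/512)
  'f': [9/32 + 1/64*3/8, 9/32 + 1/64*1/1) = [147/512, 19/64) <- contains code 2407/8192
  emit 'f', narrow to [147/512, 19/64)

Answer: 147/512 19/64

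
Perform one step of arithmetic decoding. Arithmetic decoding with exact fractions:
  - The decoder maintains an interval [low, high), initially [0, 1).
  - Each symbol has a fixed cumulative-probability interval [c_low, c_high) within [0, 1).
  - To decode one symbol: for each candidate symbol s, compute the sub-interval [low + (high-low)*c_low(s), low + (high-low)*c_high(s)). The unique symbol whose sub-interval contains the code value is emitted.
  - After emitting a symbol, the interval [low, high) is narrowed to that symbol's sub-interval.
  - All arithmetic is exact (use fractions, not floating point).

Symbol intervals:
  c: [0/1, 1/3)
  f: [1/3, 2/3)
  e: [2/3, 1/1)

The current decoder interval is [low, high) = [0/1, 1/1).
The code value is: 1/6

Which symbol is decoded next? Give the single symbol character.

Interval width = high − low = 1/1 − 0/1 = 1/1
Scaled code = (code − low) / width = (1/6 − 0/1) / 1/1 = 1/6
  c: [0/1, 1/3) ← scaled code falls here ✓
  f: [1/3, 2/3) 
  e: [2/3, 1/1) 

Answer: c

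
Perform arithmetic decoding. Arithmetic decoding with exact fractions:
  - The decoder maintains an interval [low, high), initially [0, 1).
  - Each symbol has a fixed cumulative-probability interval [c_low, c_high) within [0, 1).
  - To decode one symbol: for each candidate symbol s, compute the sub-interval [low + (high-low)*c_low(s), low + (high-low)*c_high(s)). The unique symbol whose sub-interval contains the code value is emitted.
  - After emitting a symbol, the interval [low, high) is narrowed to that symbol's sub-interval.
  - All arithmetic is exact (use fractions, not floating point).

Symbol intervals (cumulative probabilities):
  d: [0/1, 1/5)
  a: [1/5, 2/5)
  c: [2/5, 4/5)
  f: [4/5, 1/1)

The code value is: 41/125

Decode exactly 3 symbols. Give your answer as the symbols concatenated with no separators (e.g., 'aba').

Step 1: interval [0/1, 1/1), width = 1/1 - 0/1 = 1/1
  'd': [0/1 + 1/1*0/1, 0/1 + 1/1*1/5) = [0/1, 1/5)
  'a': [0/1 + 1/1*1/5, 0/1 + 1/1*2/5) = [1/5, 2/5) <- contains code 41/125
  'c': [0/1 + 1/1*2/5, 0/1 + 1/1*4/5) = [2/5, 4/5)
  'f': [0/1 + 1/1*4/5, 0/1 + 1/1*1/1) = [4/5, 1/1)
  emit 'a', narrow to [1/5, 2/5)
Step 2: interval [1/5, 2/5), width = 2/5 - 1/5 = 1/5
  'd': [1/5 + 1/5*0/1, 1/5 + 1/5*1/5) = [1/5, 6/25)
  'a': [1/5 + 1/5*1/5, 1/5 + 1/5*2/5) = [6/25, 7/25)
  'c': [1/5 + 1/5*2/5, 1/5 + 1/5*4/5) = [7/25, 9/25) <- contains code 41/125
  'f': [1/5 + 1/5*4/5, 1/5 + 1/5*1/1) = [9/25, 2/5)
  emit 'c', narrow to [7/25, 9/25)
Step 3: interval [7/25, 9/25), width = 9/25 - 7/25 = 2/25
  'd': [7/25 + 2/25*0/1, 7/25 + 2/25*1/5) = [7/25, 37/125)
  'a': [7/25 + 2/25*1/5, 7/25 + 2/25*2/5) = [37/125, 39/125)
  'c': [7/25 + 2/25*2/5, 7/25 + 2/25*4/5) = [39/125, 43/125) <- contains code 41/125
  'f': [7/25 + 2/25*4/5, 7/25 + 2/25*1/1) = [43/125, 9/25)
  emit 'c', narrow to [39/125, 43/125)

Answer: acc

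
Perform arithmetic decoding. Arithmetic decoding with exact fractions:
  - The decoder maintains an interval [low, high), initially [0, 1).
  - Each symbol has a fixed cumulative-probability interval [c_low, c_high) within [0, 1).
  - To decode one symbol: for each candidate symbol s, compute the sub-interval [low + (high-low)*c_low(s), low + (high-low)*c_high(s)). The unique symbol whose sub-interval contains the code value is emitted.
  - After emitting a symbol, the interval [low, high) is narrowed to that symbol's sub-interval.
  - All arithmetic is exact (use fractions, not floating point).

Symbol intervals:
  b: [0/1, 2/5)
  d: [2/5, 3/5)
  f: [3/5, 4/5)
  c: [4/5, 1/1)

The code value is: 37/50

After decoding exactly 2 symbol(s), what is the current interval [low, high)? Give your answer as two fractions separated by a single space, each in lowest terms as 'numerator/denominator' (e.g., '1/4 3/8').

Step 1: interval [0/1, 1/1), width = 1/1 - 0/1 = 1/1
  'b': [0/1 + 1/1*0/1, 0/1 + 1/1*2/5) = [0/1, 2/5)
  'd': [0/1 + 1/1*2/5, 0/1 + 1/1*3/5) = [2/5, 3/5)
  'f': [0/1 + 1/1*3/5, 0/1 + 1/1*4/5) = [3/5, 4/5) <- contains code 37/50
  'c': [0/1 + 1/1*4/5, 0/1 + 1/1*1/1) = [4/5, 1/1)
  emit 'f', narrow to [3/5, 4/5)
Step 2: interval [3/5, 4/5), width = 4/5 - 3/5 = 1/5
  'b': [3/5 + 1/5*0/1, 3/5 + 1/5*2/5) = [3/5, 17/25)
  'd': [3/5 + 1/5*2/5, 3/5 + 1/5*3/5) = [17/25, 18/25)
  'f': [3/5 + 1/5*3/5, 3/5 + 1/5*4/5) = [18/25, 19/25) <- contains code 37/50
  'c': [3/5 + 1/5*4/5, 3/5 + 1/5*1/1) = [19/25, 4/5)
  emit 'f', narrow to [18/25, 19/25)

Answer: 18/25 19/25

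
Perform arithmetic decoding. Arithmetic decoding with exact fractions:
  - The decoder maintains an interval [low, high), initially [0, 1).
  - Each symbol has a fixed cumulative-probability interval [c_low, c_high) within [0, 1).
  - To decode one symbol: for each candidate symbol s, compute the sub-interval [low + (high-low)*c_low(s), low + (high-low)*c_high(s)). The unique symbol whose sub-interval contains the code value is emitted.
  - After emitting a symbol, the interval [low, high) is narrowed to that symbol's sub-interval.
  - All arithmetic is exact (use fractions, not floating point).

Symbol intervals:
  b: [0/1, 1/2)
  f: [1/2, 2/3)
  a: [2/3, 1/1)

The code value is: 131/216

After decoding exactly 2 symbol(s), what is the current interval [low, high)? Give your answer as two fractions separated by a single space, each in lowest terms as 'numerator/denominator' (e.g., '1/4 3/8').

Step 1: interval [0/1, 1/1), width = 1/1 - 0/1 = 1/1
  'b': [0/1 + 1/1*0/1, 0/1 + 1/1*1/2) = [0/1, 1/2)
  'f': [0/1 + 1/1*1/2, 0/1 + 1/1*2/3) = [1/2, 2/3) <- contains code 131/216
  'a': [0/1 + 1/1*2/3, 0/1 + 1/1*1/1) = [2/3, 1/1)
  emit 'f', narrow to [1/2, 2/3)
Step 2: interval [1/2, 2/3), width = 2/3 - 1/2 = 1/6
  'b': [1/2 + 1/6*0/1, 1/2 + 1/6*1/2) = [1/2, 7/12)
  'f': [1/2 + 1/6*1/2, 1/2 + 1/6*2/3) = [7/12, 11/18) <- contains code 131/216
  'a': [1/2 + 1/6*2/3, 1/2 + 1/6*1/1) = [11/18, 2/3)
  emit 'f', narrow to [7/12, 11/18)

Answer: 7/12 11/18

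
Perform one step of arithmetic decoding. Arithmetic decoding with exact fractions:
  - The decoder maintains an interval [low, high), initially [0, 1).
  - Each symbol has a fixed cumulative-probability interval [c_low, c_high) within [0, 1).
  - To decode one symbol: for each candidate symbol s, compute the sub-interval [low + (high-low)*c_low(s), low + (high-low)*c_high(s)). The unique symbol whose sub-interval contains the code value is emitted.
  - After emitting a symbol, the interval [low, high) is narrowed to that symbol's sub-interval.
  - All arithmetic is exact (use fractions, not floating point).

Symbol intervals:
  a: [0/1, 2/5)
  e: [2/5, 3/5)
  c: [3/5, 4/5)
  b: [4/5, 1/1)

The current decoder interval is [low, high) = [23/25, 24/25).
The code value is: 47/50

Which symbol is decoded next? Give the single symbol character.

Interval width = high − low = 24/25 − 23/25 = 1/25
Scaled code = (code − low) / width = (47/50 − 23/25) / 1/25 = 1/2
  a: [0/1, 2/5) 
  e: [2/5, 3/5) ← scaled code falls here ✓
  c: [3/5, 4/5) 
  b: [4/5, 1/1) 

Answer: e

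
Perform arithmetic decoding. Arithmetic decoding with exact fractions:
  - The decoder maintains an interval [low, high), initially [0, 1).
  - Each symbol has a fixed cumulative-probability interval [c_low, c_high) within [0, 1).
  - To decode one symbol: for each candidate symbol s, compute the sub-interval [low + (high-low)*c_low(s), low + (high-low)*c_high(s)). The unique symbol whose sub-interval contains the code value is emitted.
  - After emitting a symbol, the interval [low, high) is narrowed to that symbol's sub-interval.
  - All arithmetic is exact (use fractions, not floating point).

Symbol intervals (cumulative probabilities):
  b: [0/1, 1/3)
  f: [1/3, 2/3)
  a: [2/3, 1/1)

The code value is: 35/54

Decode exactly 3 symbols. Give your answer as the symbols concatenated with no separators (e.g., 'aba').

Step 1: interval [0/1, 1/1), width = 1/1 - 0/1 = 1/1
  'b': [0/1 + 1/1*0/1, 0/1 + 1/1*1/3) = [0/1, 1/3)
  'f': [0/1 + 1/1*1/3, 0/1 + 1/1*2/3) = [1/3, 2/3) <- contains code 35/54
  'a': [0/1 + 1/1*2/3, 0/1 + 1/1*1/1) = [2/3, 1/1)
  emit 'f', narrow to [1/3, 2/3)
Step 2: interval [1/3, 2/3), width = 2/3 - 1/3 = 1/3
  'b': [1/3 + 1/3*0/1, 1/3 + 1/3*1/3) = [1/3, 4/9)
  'f': [1/3 + 1/3*1/3, 1/3 + 1/3*2/3) = [4/9, 5/9)
  'a': [1/3 + 1/3*2/3, 1/3 + 1/3*1/1) = [5/9, 2/3) <- contains code 35/54
  emit 'a', narrow to [5/9, 2/3)
Step 3: interval [5/9, 2/3), width = 2/3 - 5/9 = 1/9
  'b': [5/9 + 1/9*0/1, 5/9 + 1/9*1/3) = [5/9, 16/27)
  'f': [5/9 + 1/9*1/3, 5/9 + 1/9*2/3) = [16/27, 17/27)
  'a': [5/9 + 1/9*2/3, 5/9 + 1/9*1/1) = [17/27, 2/3) <- contains code 35/54
  emit 'a', narrow to [17/27, 2/3)

Answer: faa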